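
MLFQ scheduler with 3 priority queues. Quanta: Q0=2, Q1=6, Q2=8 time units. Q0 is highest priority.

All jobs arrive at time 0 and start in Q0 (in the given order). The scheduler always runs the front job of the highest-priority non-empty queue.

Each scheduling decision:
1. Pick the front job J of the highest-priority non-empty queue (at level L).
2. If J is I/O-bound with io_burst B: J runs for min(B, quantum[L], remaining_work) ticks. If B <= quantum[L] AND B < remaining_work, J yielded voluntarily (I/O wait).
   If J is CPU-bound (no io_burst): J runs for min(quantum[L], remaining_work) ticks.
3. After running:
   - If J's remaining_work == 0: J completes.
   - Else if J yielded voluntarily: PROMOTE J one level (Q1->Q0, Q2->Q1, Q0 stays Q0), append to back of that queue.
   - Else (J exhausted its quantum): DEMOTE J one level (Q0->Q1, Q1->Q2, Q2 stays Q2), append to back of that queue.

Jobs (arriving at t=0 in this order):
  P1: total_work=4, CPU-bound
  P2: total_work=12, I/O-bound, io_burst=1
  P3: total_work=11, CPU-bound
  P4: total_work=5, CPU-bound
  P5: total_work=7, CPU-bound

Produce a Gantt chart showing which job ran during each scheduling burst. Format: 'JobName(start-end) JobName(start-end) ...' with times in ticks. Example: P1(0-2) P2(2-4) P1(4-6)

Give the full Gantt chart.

Answer: P1(0-2) P2(2-3) P3(3-5) P4(5-7) P5(7-9) P2(9-10) P2(10-11) P2(11-12) P2(12-13) P2(13-14) P2(14-15) P2(15-16) P2(16-17) P2(17-18) P2(18-19) P2(19-20) P1(20-22) P3(22-28) P4(28-31) P5(31-36) P3(36-39)

Derivation:
t=0-2: P1@Q0 runs 2, rem=2, quantum used, demote→Q1. Q0=[P2,P3,P4,P5] Q1=[P1] Q2=[]
t=2-3: P2@Q0 runs 1, rem=11, I/O yield, promote→Q0. Q0=[P3,P4,P5,P2] Q1=[P1] Q2=[]
t=3-5: P3@Q0 runs 2, rem=9, quantum used, demote→Q1. Q0=[P4,P5,P2] Q1=[P1,P3] Q2=[]
t=5-7: P4@Q0 runs 2, rem=3, quantum used, demote→Q1. Q0=[P5,P2] Q1=[P1,P3,P4] Q2=[]
t=7-9: P5@Q0 runs 2, rem=5, quantum used, demote→Q1. Q0=[P2] Q1=[P1,P3,P4,P5] Q2=[]
t=9-10: P2@Q0 runs 1, rem=10, I/O yield, promote→Q0. Q0=[P2] Q1=[P1,P3,P4,P5] Q2=[]
t=10-11: P2@Q0 runs 1, rem=9, I/O yield, promote→Q0. Q0=[P2] Q1=[P1,P3,P4,P5] Q2=[]
t=11-12: P2@Q0 runs 1, rem=8, I/O yield, promote→Q0. Q0=[P2] Q1=[P1,P3,P4,P5] Q2=[]
t=12-13: P2@Q0 runs 1, rem=7, I/O yield, promote→Q0. Q0=[P2] Q1=[P1,P3,P4,P5] Q2=[]
t=13-14: P2@Q0 runs 1, rem=6, I/O yield, promote→Q0. Q0=[P2] Q1=[P1,P3,P4,P5] Q2=[]
t=14-15: P2@Q0 runs 1, rem=5, I/O yield, promote→Q0. Q0=[P2] Q1=[P1,P3,P4,P5] Q2=[]
t=15-16: P2@Q0 runs 1, rem=4, I/O yield, promote→Q0. Q0=[P2] Q1=[P1,P3,P4,P5] Q2=[]
t=16-17: P2@Q0 runs 1, rem=3, I/O yield, promote→Q0. Q0=[P2] Q1=[P1,P3,P4,P5] Q2=[]
t=17-18: P2@Q0 runs 1, rem=2, I/O yield, promote→Q0. Q0=[P2] Q1=[P1,P3,P4,P5] Q2=[]
t=18-19: P2@Q0 runs 1, rem=1, I/O yield, promote→Q0. Q0=[P2] Q1=[P1,P3,P4,P5] Q2=[]
t=19-20: P2@Q0 runs 1, rem=0, completes. Q0=[] Q1=[P1,P3,P4,P5] Q2=[]
t=20-22: P1@Q1 runs 2, rem=0, completes. Q0=[] Q1=[P3,P4,P5] Q2=[]
t=22-28: P3@Q1 runs 6, rem=3, quantum used, demote→Q2. Q0=[] Q1=[P4,P5] Q2=[P3]
t=28-31: P4@Q1 runs 3, rem=0, completes. Q0=[] Q1=[P5] Q2=[P3]
t=31-36: P5@Q1 runs 5, rem=0, completes. Q0=[] Q1=[] Q2=[P3]
t=36-39: P3@Q2 runs 3, rem=0, completes. Q0=[] Q1=[] Q2=[]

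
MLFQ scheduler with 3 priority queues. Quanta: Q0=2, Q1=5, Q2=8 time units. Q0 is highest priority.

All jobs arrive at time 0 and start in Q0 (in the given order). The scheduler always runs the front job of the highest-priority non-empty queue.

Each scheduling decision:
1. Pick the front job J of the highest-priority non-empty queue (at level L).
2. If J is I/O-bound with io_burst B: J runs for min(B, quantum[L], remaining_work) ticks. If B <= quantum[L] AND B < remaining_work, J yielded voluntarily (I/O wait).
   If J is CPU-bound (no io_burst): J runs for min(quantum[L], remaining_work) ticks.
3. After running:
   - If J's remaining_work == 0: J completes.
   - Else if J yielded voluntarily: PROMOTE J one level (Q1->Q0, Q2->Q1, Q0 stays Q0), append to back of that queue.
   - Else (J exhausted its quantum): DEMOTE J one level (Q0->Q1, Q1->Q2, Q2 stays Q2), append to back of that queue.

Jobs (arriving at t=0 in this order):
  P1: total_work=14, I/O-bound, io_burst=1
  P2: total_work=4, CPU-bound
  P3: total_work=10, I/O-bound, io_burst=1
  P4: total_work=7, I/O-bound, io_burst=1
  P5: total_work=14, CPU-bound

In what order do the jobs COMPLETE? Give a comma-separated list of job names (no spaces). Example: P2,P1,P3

t=0-1: P1@Q0 runs 1, rem=13, I/O yield, promote→Q0. Q0=[P2,P3,P4,P5,P1] Q1=[] Q2=[]
t=1-3: P2@Q0 runs 2, rem=2, quantum used, demote→Q1. Q0=[P3,P4,P5,P1] Q1=[P2] Q2=[]
t=3-4: P3@Q0 runs 1, rem=9, I/O yield, promote→Q0. Q0=[P4,P5,P1,P3] Q1=[P2] Q2=[]
t=4-5: P4@Q0 runs 1, rem=6, I/O yield, promote→Q0. Q0=[P5,P1,P3,P4] Q1=[P2] Q2=[]
t=5-7: P5@Q0 runs 2, rem=12, quantum used, demote→Q1. Q0=[P1,P3,P4] Q1=[P2,P5] Q2=[]
t=7-8: P1@Q0 runs 1, rem=12, I/O yield, promote→Q0. Q0=[P3,P4,P1] Q1=[P2,P5] Q2=[]
t=8-9: P3@Q0 runs 1, rem=8, I/O yield, promote→Q0. Q0=[P4,P1,P3] Q1=[P2,P5] Q2=[]
t=9-10: P4@Q0 runs 1, rem=5, I/O yield, promote→Q0. Q0=[P1,P3,P4] Q1=[P2,P5] Q2=[]
t=10-11: P1@Q0 runs 1, rem=11, I/O yield, promote→Q0. Q0=[P3,P4,P1] Q1=[P2,P5] Q2=[]
t=11-12: P3@Q0 runs 1, rem=7, I/O yield, promote→Q0. Q0=[P4,P1,P3] Q1=[P2,P5] Q2=[]
t=12-13: P4@Q0 runs 1, rem=4, I/O yield, promote→Q0. Q0=[P1,P3,P4] Q1=[P2,P5] Q2=[]
t=13-14: P1@Q0 runs 1, rem=10, I/O yield, promote→Q0. Q0=[P3,P4,P1] Q1=[P2,P5] Q2=[]
t=14-15: P3@Q0 runs 1, rem=6, I/O yield, promote→Q0. Q0=[P4,P1,P3] Q1=[P2,P5] Q2=[]
t=15-16: P4@Q0 runs 1, rem=3, I/O yield, promote→Q0. Q0=[P1,P3,P4] Q1=[P2,P5] Q2=[]
t=16-17: P1@Q0 runs 1, rem=9, I/O yield, promote→Q0. Q0=[P3,P4,P1] Q1=[P2,P5] Q2=[]
t=17-18: P3@Q0 runs 1, rem=5, I/O yield, promote→Q0. Q0=[P4,P1,P3] Q1=[P2,P5] Q2=[]
t=18-19: P4@Q0 runs 1, rem=2, I/O yield, promote→Q0. Q0=[P1,P3,P4] Q1=[P2,P5] Q2=[]
t=19-20: P1@Q0 runs 1, rem=8, I/O yield, promote→Q0. Q0=[P3,P4,P1] Q1=[P2,P5] Q2=[]
t=20-21: P3@Q0 runs 1, rem=4, I/O yield, promote→Q0. Q0=[P4,P1,P3] Q1=[P2,P5] Q2=[]
t=21-22: P4@Q0 runs 1, rem=1, I/O yield, promote→Q0. Q0=[P1,P3,P4] Q1=[P2,P5] Q2=[]
t=22-23: P1@Q0 runs 1, rem=7, I/O yield, promote→Q0. Q0=[P3,P4,P1] Q1=[P2,P5] Q2=[]
t=23-24: P3@Q0 runs 1, rem=3, I/O yield, promote→Q0. Q0=[P4,P1,P3] Q1=[P2,P5] Q2=[]
t=24-25: P4@Q0 runs 1, rem=0, completes. Q0=[P1,P3] Q1=[P2,P5] Q2=[]
t=25-26: P1@Q0 runs 1, rem=6, I/O yield, promote→Q0. Q0=[P3,P1] Q1=[P2,P5] Q2=[]
t=26-27: P3@Q0 runs 1, rem=2, I/O yield, promote→Q0. Q0=[P1,P3] Q1=[P2,P5] Q2=[]
t=27-28: P1@Q0 runs 1, rem=5, I/O yield, promote→Q0. Q0=[P3,P1] Q1=[P2,P5] Q2=[]
t=28-29: P3@Q0 runs 1, rem=1, I/O yield, promote→Q0. Q0=[P1,P3] Q1=[P2,P5] Q2=[]
t=29-30: P1@Q0 runs 1, rem=4, I/O yield, promote→Q0. Q0=[P3,P1] Q1=[P2,P5] Q2=[]
t=30-31: P3@Q0 runs 1, rem=0, completes. Q0=[P1] Q1=[P2,P5] Q2=[]
t=31-32: P1@Q0 runs 1, rem=3, I/O yield, promote→Q0. Q0=[P1] Q1=[P2,P5] Q2=[]
t=32-33: P1@Q0 runs 1, rem=2, I/O yield, promote→Q0. Q0=[P1] Q1=[P2,P5] Q2=[]
t=33-34: P1@Q0 runs 1, rem=1, I/O yield, promote→Q0. Q0=[P1] Q1=[P2,P5] Q2=[]
t=34-35: P1@Q0 runs 1, rem=0, completes. Q0=[] Q1=[P2,P5] Q2=[]
t=35-37: P2@Q1 runs 2, rem=0, completes. Q0=[] Q1=[P5] Q2=[]
t=37-42: P5@Q1 runs 5, rem=7, quantum used, demote→Q2. Q0=[] Q1=[] Q2=[P5]
t=42-49: P5@Q2 runs 7, rem=0, completes. Q0=[] Q1=[] Q2=[]

Answer: P4,P3,P1,P2,P5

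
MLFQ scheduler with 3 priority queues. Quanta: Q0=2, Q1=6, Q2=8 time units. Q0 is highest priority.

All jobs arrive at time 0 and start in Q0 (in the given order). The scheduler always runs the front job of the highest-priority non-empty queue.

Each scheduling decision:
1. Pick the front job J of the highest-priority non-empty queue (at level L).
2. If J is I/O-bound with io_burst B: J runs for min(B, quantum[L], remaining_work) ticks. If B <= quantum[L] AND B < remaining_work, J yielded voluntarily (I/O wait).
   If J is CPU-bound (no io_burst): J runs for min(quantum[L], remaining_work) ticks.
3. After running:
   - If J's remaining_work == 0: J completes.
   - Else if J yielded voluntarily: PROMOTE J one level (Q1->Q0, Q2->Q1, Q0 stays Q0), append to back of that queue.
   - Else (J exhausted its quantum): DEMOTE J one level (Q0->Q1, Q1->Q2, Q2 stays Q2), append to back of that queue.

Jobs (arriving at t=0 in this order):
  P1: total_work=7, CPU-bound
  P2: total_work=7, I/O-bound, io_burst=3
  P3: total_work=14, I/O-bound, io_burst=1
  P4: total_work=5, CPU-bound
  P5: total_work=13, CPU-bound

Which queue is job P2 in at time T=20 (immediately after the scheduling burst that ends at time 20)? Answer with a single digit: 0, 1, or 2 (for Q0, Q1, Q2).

t=0-2: P1@Q0 runs 2, rem=5, quantum used, demote→Q1. Q0=[P2,P3,P4,P5] Q1=[P1] Q2=[]
t=2-4: P2@Q0 runs 2, rem=5, quantum used, demote→Q1. Q0=[P3,P4,P5] Q1=[P1,P2] Q2=[]
t=4-5: P3@Q0 runs 1, rem=13, I/O yield, promote→Q0. Q0=[P4,P5,P3] Q1=[P1,P2] Q2=[]
t=5-7: P4@Q0 runs 2, rem=3, quantum used, demote→Q1. Q0=[P5,P3] Q1=[P1,P2,P4] Q2=[]
t=7-9: P5@Q0 runs 2, rem=11, quantum used, demote→Q1. Q0=[P3] Q1=[P1,P2,P4,P5] Q2=[]
t=9-10: P3@Q0 runs 1, rem=12, I/O yield, promote→Q0. Q0=[P3] Q1=[P1,P2,P4,P5] Q2=[]
t=10-11: P3@Q0 runs 1, rem=11, I/O yield, promote→Q0. Q0=[P3] Q1=[P1,P2,P4,P5] Q2=[]
t=11-12: P3@Q0 runs 1, rem=10, I/O yield, promote→Q0. Q0=[P3] Q1=[P1,P2,P4,P5] Q2=[]
t=12-13: P3@Q0 runs 1, rem=9, I/O yield, promote→Q0. Q0=[P3] Q1=[P1,P2,P4,P5] Q2=[]
t=13-14: P3@Q0 runs 1, rem=8, I/O yield, promote→Q0. Q0=[P3] Q1=[P1,P2,P4,P5] Q2=[]
t=14-15: P3@Q0 runs 1, rem=7, I/O yield, promote→Q0. Q0=[P3] Q1=[P1,P2,P4,P5] Q2=[]
t=15-16: P3@Q0 runs 1, rem=6, I/O yield, promote→Q0. Q0=[P3] Q1=[P1,P2,P4,P5] Q2=[]
t=16-17: P3@Q0 runs 1, rem=5, I/O yield, promote→Q0. Q0=[P3] Q1=[P1,P2,P4,P5] Q2=[]
t=17-18: P3@Q0 runs 1, rem=4, I/O yield, promote→Q0. Q0=[P3] Q1=[P1,P2,P4,P5] Q2=[]
t=18-19: P3@Q0 runs 1, rem=3, I/O yield, promote→Q0. Q0=[P3] Q1=[P1,P2,P4,P5] Q2=[]
t=19-20: P3@Q0 runs 1, rem=2, I/O yield, promote→Q0. Q0=[P3] Q1=[P1,P2,P4,P5] Q2=[]
t=20-21: P3@Q0 runs 1, rem=1, I/O yield, promote→Q0. Q0=[P3] Q1=[P1,P2,P4,P5] Q2=[]
t=21-22: P3@Q0 runs 1, rem=0, completes. Q0=[] Q1=[P1,P2,P4,P5] Q2=[]
t=22-27: P1@Q1 runs 5, rem=0, completes. Q0=[] Q1=[P2,P4,P5] Q2=[]
t=27-30: P2@Q1 runs 3, rem=2, I/O yield, promote→Q0. Q0=[P2] Q1=[P4,P5] Q2=[]
t=30-32: P2@Q0 runs 2, rem=0, completes. Q0=[] Q1=[P4,P5] Q2=[]
t=32-35: P4@Q1 runs 3, rem=0, completes. Q0=[] Q1=[P5] Q2=[]
t=35-41: P5@Q1 runs 6, rem=5, quantum used, demote→Q2. Q0=[] Q1=[] Q2=[P5]
t=41-46: P5@Q2 runs 5, rem=0, completes. Q0=[] Q1=[] Q2=[]

Answer: 1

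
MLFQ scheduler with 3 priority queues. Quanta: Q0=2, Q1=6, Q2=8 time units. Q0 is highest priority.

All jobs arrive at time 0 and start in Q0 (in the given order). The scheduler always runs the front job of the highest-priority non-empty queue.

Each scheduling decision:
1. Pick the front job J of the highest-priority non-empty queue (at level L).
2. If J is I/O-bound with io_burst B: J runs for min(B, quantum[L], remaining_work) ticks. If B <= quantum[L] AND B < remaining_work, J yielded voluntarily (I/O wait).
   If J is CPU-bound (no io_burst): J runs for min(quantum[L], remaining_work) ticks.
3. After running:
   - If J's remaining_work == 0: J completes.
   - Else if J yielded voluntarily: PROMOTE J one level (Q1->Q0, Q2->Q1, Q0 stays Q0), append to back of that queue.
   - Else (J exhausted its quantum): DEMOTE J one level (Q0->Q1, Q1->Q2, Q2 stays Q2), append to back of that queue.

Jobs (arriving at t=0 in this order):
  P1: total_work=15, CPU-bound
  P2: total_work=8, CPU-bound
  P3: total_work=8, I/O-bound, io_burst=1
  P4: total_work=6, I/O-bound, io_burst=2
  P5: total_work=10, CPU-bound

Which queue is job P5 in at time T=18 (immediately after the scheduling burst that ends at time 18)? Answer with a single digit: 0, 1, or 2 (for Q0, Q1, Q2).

t=0-2: P1@Q0 runs 2, rem=13, quantum used, demote→Q1. Q0=[P2,P3,P4,P5] Q1=[P1] Q2=[]
t=2-4: P2@Q0 runs 2, rem=6, quantum used, demote→Q1. Q0=[P3,P4,P5] Q1=[P1,P2] Q2=[]
t=4-5: P3@Q0 runs 1, rem=7, I/O yield, promote→Q0. Q0=[P4,P5,P3] Q1=[P1,P2] Q2=[]
t=5-7: P4@Q0 runs 2, rem=4, I/O yield, promote→Q0. Q0=[P5,P3,P4] Q1=[P1,P2] Q2=[]
t=7-9: P5@Q0 runs 2, rem=8, quantum used, demote→Q1. Q0=[P3,P4] Q1=[P1,P2,P5] Q2=[]
t=9-10: P3@Q0 runs 1, rem=6, I/O yield, promote→Q0. Q0=[P4,P3] Q1=[P1,P2,P5] Q2=[]
t=10-12: P4@Q0 runs 2, rem=2, I/O yield, promote→Q0. Q0=[P3,P4] Q1=[P1,P2,P5] Q2=[]
t=12-13: P3@Q0 runs 1, rem=5, I/O yield, promote→Q0. Q0=[P4,P3] Q1=[P1,P2,P5] Q2=[]
t=13-15: P4@Q0 runs 2, rem=0, completes. Q0=[P3] Q1=[P1,P2,P5] Q2=[]
t=15-16: P3@Q0 runs 1, rem=4, I/O yield, promote→Q0. Q0=[P3] Q1=[P1,P2,P5] Q2=[]
t=16-17: P3@Q0 runs 1, rem=3, I/O yield, promote→Q0. Q0=[P3] Q1=[P1,P2,P5] Q2=[]
t=17-18: P3@Q0 runs 1, rem=2, I/O yield, promote→Q0. Q0=[P3] Q1=[P1,P2,P5] Q2=[]
t=18-19: P3@Q0 runs 1, rem=1, I/O yield, promote→Q0. Q0=[P3] Q1=[P1,P2,P5] Q2=[]
t=19-20: P3@Q0 runs 1, rem=0, completes. Q0=[] Q1=[P1,P2,P5] Q2=[]
t=20-26: P1@Q1 runs 6, rem=7, quantum used, demote→Q2. Q0=[] Q1=[P2,P5] Q2=[P1]
t=26-32: P2@Q1 runs 6, rem=0, completes. Q0=[] Q1=[P5] Q2=[P1]
t=32-38: P5@Q1 runs 6, rem=2, quantum used, demote→Q2. Q0=[] Q1=[] Q2=[P1,P5]
t=38-45: P1@Q2 runs 7, rem=0, completes. Q0=[] Q1=[] Q2=[P5]
t=45-47: P5@Q2 runs 2, rem=0, completes. Q0=[] Q1=[] Q2=[]

Answer: 1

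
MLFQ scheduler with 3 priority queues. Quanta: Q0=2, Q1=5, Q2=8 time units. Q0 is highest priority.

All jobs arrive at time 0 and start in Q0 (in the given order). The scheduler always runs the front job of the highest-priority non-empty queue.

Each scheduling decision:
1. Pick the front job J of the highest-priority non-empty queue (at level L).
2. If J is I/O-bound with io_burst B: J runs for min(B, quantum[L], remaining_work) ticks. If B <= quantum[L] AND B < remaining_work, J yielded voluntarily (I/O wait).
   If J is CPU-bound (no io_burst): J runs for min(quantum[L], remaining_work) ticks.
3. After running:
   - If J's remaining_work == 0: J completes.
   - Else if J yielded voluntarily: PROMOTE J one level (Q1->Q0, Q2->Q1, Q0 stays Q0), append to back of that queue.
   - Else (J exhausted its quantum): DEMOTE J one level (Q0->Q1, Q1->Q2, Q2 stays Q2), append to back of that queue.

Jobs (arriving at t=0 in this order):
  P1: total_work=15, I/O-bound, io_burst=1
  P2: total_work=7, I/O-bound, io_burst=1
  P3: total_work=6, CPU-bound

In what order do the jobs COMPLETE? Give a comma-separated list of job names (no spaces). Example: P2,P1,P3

Answer: P2,P1,P3

Derivation:
t=0-1: P1@Q0 runs 1, rem=14, I/O yield, promote→Q0. Q0=[P2,P3,P1] Q1=[] Q2=[]
t=1-2: P2@Q0 runs 1, rem=6, I/O yield, promote→Q0. Q0=[P3,P1,P2] Q1=[] Q2=[]
t=2-4: P3@Q0 runs 2, rem=4, quantum used, demote→Q1. Q0=[P1,P2] Q1=[P3] Q2=[]
t=4-5: P1@Q0 runs 1, rem=13, I/O yield, promote→Q0. Q0=[P2,P1] Q1=[P3] Q2=[]
t=5-6: P2@Q0 runs 1, rem=5, I/O yield, promote→Q0. Q0=[P1,P2] Q1=[P3] Q2=[]
t=6-7: P1@Q0 runs 1, rem=12, I/O yield, promote→Q0. Q0=[P2,P1] Q1=[P3] Q2=[]
t=7-8: P2@Q0 runs 1, rem=4, I/O yield, promote→Q0. Q0=[P1,P2] Q1=[P3] Q2=[]
t=8-9: P1@Q0 runs 1, rem=11, I/O yield, promote→Q0. Q0=[P2,P1] Q1=[P3] Q2=[]
t=9-10: P2@Q0 runs 1, rem=3, I/O yield, promote→Q0. Q0=[P1,P2] Q1=[P3] Q2=[]
t=10-11: P1@Q0 runs 1, rem=10, I/O yield, promote→Q0. Q0=[P2,P1] Q1=[P3] Q2=[]
t=11-12: P2@Q0 runs 1, rem=2, I/O yield, promote→Q0. Q0=[P1,P2] Q1=[P3] Q2=[]
t=12-13: P1@Q0 runs 1, rem=9, I/O yield, promote→Q0. Q0=[P2,P1] Q1=[P3] Q2=[]
t=13-14: P2@Q0 runs 1, rem=1, I/O yield, promote→Q0. Q0=[P1,P2] Q1=[P3] Q2=[]
t=14-15: P1@Q0 runs 1, rem=8, I/O yield, promote→Q0. Q0=[P2,P1] Q1=[P3] Q2=[]
t=15-16: P2@Q0 runs 1, rem=0, completes. Q0=[P1] Q1=[P3] Q2=[]
t=16-17: P1@Q0 runs 1, rem=7, I/O yield, promote→Q0. Q0=[P1] Q1=[P3] Q2=[]
t=17-18: P1@Q0 runs 1, rem=6, I/O yield, promote→Q0. Q0=[P1] Q1=[P3] Q2=[]
t=18-19: P1@Q0 runs 1, rem=5, I/O yield, promote→Q0. Q0=[P1] Q1=[P3] Q2=[]
t=19-20: P1@Q0 runs 1, rem=4, I/O yield, promote→Q0. Q0=[P1] Q1=[P3] Q2=[]
t=20-21: P1@Q0 runs 1, rem=3, I/O yield, promote→Q0. Q0=[P1] Q1=[P3] Q2=[]
t=21-22: P1@Q0 runs 1, rem=2, I/O yield, promote→Q0. Q0=[P1] Q1=[P3] Q2=[]
t=22-23: P1@Q0 runs 1, rem=1, I/O yield, promote→Q0. Q0=[P1] Q1=[P3] Q2=[]
t=23-24: P1@Q0 runs 1, rem=0, completes. Q0=[] Q1=[P3] Q2=[]
t=24-28: P3@Q1 runs 4, rem=0, completes. Q0=[] Q1=[] Q2=[]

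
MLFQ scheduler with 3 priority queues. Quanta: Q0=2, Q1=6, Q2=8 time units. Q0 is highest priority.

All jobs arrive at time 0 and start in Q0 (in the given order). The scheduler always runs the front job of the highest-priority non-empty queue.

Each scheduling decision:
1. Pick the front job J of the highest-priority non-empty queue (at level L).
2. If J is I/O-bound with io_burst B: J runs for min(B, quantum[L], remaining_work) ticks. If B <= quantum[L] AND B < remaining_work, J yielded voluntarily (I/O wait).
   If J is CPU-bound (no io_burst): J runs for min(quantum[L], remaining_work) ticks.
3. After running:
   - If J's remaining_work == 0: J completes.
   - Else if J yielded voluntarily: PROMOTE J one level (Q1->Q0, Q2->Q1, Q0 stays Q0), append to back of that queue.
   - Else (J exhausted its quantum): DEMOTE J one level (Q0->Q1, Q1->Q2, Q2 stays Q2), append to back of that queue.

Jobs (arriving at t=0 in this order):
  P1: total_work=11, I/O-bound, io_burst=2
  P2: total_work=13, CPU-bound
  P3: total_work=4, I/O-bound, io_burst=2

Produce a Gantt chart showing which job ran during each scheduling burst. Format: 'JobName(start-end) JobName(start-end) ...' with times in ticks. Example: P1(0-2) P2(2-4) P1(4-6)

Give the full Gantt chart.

t=0-2: P1@Q0 runs 2, rem=9, I/O yield, promote→Q0. Q0=[P2,P3,P1] Q1=[] Q2=[]
t=2-4: P2@Q0 runs 2, rem=11, quantum used, demote→Q1. Q0=[P3,P1] Q1=[P2] Q2=[]
t=4-6: P3@Q0 runs 2, rem=2, I/O yield, promote→Q0. Q0=[P1,P3] Q1=[P2] Q2=[]
t=6-8: P1@Q0 runs 2, rem=7, I/O yield, promote→Q0. Q0=[P3,P1] Q1=[P2] Q2=[]
t=8-10: P3@Q0 runs 2, rem=0, completes. Q0=[P1] Q1=[P2] Q2=[]
t=10-12: P1@Q0 runs 2, rem=5, I/O yield, promote→Q0. Q0=[P1] Q1=[P2] Q2=[]
t=12-14: P1@Q0 runs 2, rem=3, I/O yield, promote→Q0. Q0=[P1] Q1=[P2] Q2=[]
t=14-16: P1@Q0 runs 2, rem=1, I/O yield, promote→Q0. Q0=[P1] Q1=[P2] Q2=[]
t=16-17: P1@Q0 runs 1, rem=0, completes. Q0=[] Q1=[P2] Q2=[]
t=17-23: P2@Q1 runs 6, rem=5, quantum used, demote→Q2. Q0=[] Q1=[] Q2=[P2]
t=23-28: P2@Q2 runs 5, rem=0, completes. Q0=[] Q1=[] Q2=[]

Answer: P1(0-2) P2(2-4) P3(4-6) P1(6-8) P3(8-10) P1(10-12) P1(12-14) P1(14-16) P1(16-17) P2(17-23) P2(23-28)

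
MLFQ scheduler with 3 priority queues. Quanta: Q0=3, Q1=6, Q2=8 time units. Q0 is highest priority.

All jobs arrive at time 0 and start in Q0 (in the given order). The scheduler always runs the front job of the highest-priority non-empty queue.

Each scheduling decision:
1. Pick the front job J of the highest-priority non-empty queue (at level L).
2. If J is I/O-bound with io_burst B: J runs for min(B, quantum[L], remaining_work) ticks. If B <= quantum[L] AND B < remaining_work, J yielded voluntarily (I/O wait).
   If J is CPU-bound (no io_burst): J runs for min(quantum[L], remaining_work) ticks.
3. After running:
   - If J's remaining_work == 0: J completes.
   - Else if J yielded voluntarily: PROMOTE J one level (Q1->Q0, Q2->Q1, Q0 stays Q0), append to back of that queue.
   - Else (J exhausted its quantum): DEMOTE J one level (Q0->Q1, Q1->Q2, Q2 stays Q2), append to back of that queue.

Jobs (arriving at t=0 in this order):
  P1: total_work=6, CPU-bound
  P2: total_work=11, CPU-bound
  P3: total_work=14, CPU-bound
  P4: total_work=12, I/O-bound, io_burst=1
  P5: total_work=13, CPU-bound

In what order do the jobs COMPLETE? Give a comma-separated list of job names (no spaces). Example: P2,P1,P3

Answer: P4,P1,P2,P3,P5

Derivation:
t=0-3: P1@Q0 runs 3, rem=3, quantum used, demote→Q1. Q0=[P2,P3,P4,P5] Q1=[P1] Q2=[]
t=3-6: P2@Q0 runs 3, rem=8, quantum used, demote→Q1. Q0=[P3,P4,P5] Q1=[P1,P2] Q2=[]
t=6-9: P3@Q0 runs 3, rem=11, quantum used, demote→Q1. Q0=[P4,P5] Q1=[P1,P2,P3] Q2=[]
t=9-10: P4@Q0 runs 1, rem=11, I/O yield, promote→Q0. Q0=[P5,P4] Q1=[P1,P2,P3] Q2=[]
t=10-13: P5@Q0 runs 3, rem=10, quantum used, demote→Q1. Q0=[P4] Q1=[P1,P2,P3,P5] Q2=[]
t=13-14: P4@Q0 runs 1, rem=10, I/O yield, promote→Q0. Q0=[P4] Q1=[P1,P2,P3,P5] Q2=[]
t=14-15: P4@Q0 runs 1, rem=9, I/O yield, promote→Q0. Q0=[P4] Q1=[P1,P2,P3,P5] Q2=[]
t=15-16: P4@Q0 runs 1, rem=8, I/O yield, promote→Q0. Q0=[P4] Q1=[P1,P2,P3,P5] Q2=[]
t=16-17: P4@Q0 runs 1, rem=7, I/O yield, promote→Q0. Q0=[P4] Q1=[P1,P2,P3,P5] Q2=[]
t=17-18: P4@Q0 runs 1, rem=6, I/O yield, promote→Q0. Q0=[P4] Q1=[P1,P2,P3,P5] Q2=[]
t=18-19: P4@Q0 runs 1, rem=5, I/O yield, promote→Q0. Q0=[P4] Q1=[P1,P2,P3,P5] Q2=[]
t=19-20: P4@Q0 runs 1, rem=4, I/O yield, promote→Q0. Q0=[P4] Q1=[P1,P2,P3,P5] Q2=[]
t=20-21: P4@Q0 runs 1, rem=3, I/O yield, promote→Q0. Q0=[P4] Q1=[P1,P2,P3,P5] Q2=[]
t=21-22: P4@Q0 runs 1, rem=2, I/O yield, promote→Q0. Q0=[P4] Q1=[P1,P2,P3,P5] Q2=[]
t=22-23: P4@Q0 runs 1, rem=1, I/O yield, promote→Q0. Q0=[P4] Q1=[P1,P2,P3,P5] Q2=[]
t=23-24: P4@Q0 runs 1, rem=0, completes. Q0=[] Q1=[P1,P2,P3,P5] Q2=[]
t=24-27: P1@Q1 runs 3, rem=0, completes. Q0=[] Q1=[P2,P3,P5] Q2=[]
t=27-33: P2@Q1 runs 6, rem=2, quantum used, demote→Q2. Q0=[] Q1=[P3,P5] Q2=[P2]
t=33-39: P3@Q1 runs 6, rem=5, quantum used, demote→Q2. Q0=[] Q1=[P5] Q2=[P2,P3]
t=39-45: P5@Q1 runs 6, rem=4, quantum used, demote→Q2. Q0=[] Q1=[] Q2=[P2,P3,P5]
t=45-47: P2@Q2 runs 2, rem=0, completes. Q0=[] Q1=[] Q2=[P3,P5]
t=47-52: P3@Q2 runs 5, rem=0, completes. Q0=[] Q1=[] Q2=[P5]
t=52-56: P5@Q2 runs 4, rem=0, completes. Q0=[] Q1=[] Q2=[]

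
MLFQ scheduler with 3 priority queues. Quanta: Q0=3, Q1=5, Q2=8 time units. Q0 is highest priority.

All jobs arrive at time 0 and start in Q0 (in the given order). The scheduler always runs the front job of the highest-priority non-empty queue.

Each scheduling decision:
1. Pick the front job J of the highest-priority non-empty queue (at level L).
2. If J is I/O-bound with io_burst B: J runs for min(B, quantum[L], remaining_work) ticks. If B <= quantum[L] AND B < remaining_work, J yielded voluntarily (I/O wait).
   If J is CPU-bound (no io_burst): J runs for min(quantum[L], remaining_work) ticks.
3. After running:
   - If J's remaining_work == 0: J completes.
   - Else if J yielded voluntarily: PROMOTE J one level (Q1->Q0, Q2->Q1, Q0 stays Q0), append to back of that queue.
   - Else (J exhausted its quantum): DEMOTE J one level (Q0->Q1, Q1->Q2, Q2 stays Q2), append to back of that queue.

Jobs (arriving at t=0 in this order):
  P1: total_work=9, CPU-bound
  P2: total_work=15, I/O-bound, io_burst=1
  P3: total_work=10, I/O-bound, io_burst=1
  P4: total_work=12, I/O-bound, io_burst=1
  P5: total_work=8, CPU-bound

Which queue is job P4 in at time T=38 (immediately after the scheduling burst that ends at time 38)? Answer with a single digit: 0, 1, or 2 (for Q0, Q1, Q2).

Answer: 0

Derivation:
t=0-3: P1@Q0 runs 3, rem=6, quantum used, demote→Q1. Q0=[P2,P3,P4,P5] Q1=[P1] Q2=[]
t=3-4: P2@Q0 runs 1, rem=14, I/O yield, promote→Q0. Q0=[P3,P4,P5,P2] Q1=[P1] Q2=[]
t=4-5: P3@Q0 runs 1, rem=9, I/O yield, promote→Q0. Q0=[P4,P5,P2,P3] Q1=[P1] Q2=[]
t=5-6: P4@Q0 runs 1, rem=11, I/O yield, promote→Q0. Q0=[P5,P2,P3,P4] Q1=[P1] Q2=[]
t=6-9: P5@Q0 runs 3, rem=5, quantum used, demote→Q1. Q0=[P2,P3,P4] Q1=[P1,P5] Q2=[]
t=9-10: P2@Q0 runs 1, rem=13, I/O yield, promote→Q0. Q0=[P3,P4,P2] Q1=[P1,P5] Q2=[]
t=10-11: P3@Q0 runs 1, rem=8, I/O yield, promote→Q0. Q0=[P4,P2,P3] Q1=[P1,P5] Q2=[]
t=11-12: P4@Q0 runs 1, rem=10, I/O yield, promote→Q0. Q0=[P2,P3,P4] Q1=[P1,P5] Q2=[]
t=12-13: P2@Q0 runs 1, rem=12, I/O yield, promote→Q0. Q0=[P3,P4,P2] Q1=[P1,P5] Q2=[]
t=13-14: P3@Q0 runs 1, rem=7, I/O yield, promote→Q0. Q0=[P4,P2,P3] Q1=[P1,P5] Q2=[]
t=14-15: P4@Q0 runs 1, rem=9, I/O yield, promote→Q0. Q0=[P2,P3,P4] Q1=[P1,P5] Q2=[]
t=15-16: P2@Q0 runs 1, rem=11, I/O yield, promote→Q0. Q0=[P3,P4,P2] Q1=[P1,P5] Q2=[]
t=16-17: P3@Q0 runs 1, rem=6, I/O yield, promote→Q0. Q0=[P4,P2,P3] Q1=[P1,P5] Q2=[]
t=17-18: P4@Q0 runs 1, rem=8, I/O yield, promote→Q0. Q0=[P2,P3,P4] Q1=[P1,P5] Q2=[]
t=18-19: P2@Q0 runs 1, rem=10, I/O yield, promote→Q0. Q0=[P3,P4,P2] Q1=[P1,P5] Q2=[]
t=19-20: P3@Q0 runs 1, rem=5, I/O yield, promote→Q0. Q0=[P4,P2,P3] Q1=[P1,P5] Q2=[]
t=20-21: P4@Q0 runs 1, rem=7, I/O yield, promote→Q0. Q0=[P2,P3,P4] Q1=[P1,P5] Q2=[]
t=21-22: P2@Q0 runs 1, rem=9, I/O yield, promote→Q0. Q0=[P3,P4,P2] Q1=[P1,P5] Q2=[]
t=22-23: P3@Q0 runs 1, rem=4, I/O yield, promote→Q0. Q0=[P4,P2,P3] Q1=[P1,P5] Q2=[]
t=23-24: P4@Q0 runs 1, rem=6, I/O yield, promote→Q0. Q0=[P2,P3,P4] Q1=[P1,P5] Q2=[]
t=24-25: P2@Q0 runs 1, rem=8, I/O yield, promote→Q0. Q0=[P3,P4,P2] Q1=[P1,P5] Q2=[]
t=25-26: P3@Q0 runs 1, rem=3, I/O yield, promote→Q0. Q0=[P4,P2,P3] Q1=[P1,P5] Q2=[]
t=26-27: P4@Q0 runs 1, rem=5, I/O yield, promote→Q0. Q0=[P2,P3,P4] Q1=[P1,P5] Q2=[]
t=27-28: P2@Q0 runs 1, rem=7, I/O yield, promote→Q0. Q0=[P3,P4,P2] Q1=[P1,P5] Q2=[]
t=28-29: P3@Q0 runs 1, rem=2, I/O yield, promote→Q0. Q0=[P4,P2,P3] Q1=[P1,P5] Q2=[]
t=29-30: P4@Q0 runs 1, rem=4, I/O yield, promote→Q0. Q0=[P2,P3,P4] Q1=[P1,P5] Q2=[]
t=30-31: P2@Q0 runs 1, rem=6, I/O yield, promote→Q0. Q0=[P3,P4,P2] Q1=[P1,P5] Q2=[]
t=31-32: P3@Q0 runs 1, rem=1, I/O yield, promote→Q0. Q0=[P4,P2,P3] Q1=[P1,P5] Q2=[]
t=32-33: P4@Q0 runs 1, rem=3, I/O yield, promote→Q0. Q0=[P2,P3,P4] Q1=[P1,P5] Q2=[]
t=33-34: P2@Q0 runs 1, rem=5, I/O yield, promote→Q0. Q0=[P3,P4,P2] Q1=[P1,P5] Q2=[]
t=34-35: P3@Q0 runs 1, rem=0, completes. Q0=[P4,P2] Q1=[P1,P5] Q2=[]
t=35-36: P4@Q0 runs 1, rem=2, I/O yield, promote→Q0. Q0=[P2,P4] Q1=[P1,P5] Q2=[]
t=36-37: P2@Q0 runs 1, rem=4, I/O yield, promote→Q0. Q0=[P4,P2] Q1=[P1,P5] Q2=[]
t=37-38: P4@Q0 runs 1, rem=1, I/O yield, promote→Q0. Q0=[P2,P4] Q1=[P1,P5] Q2=[]
t=38-39: P2@Q0 runs 1, rem=3, I/O yield, promote→Q0. Q0=[P4,P2] Q1=[P1,P5] Q2=[]
t=39-40: P4@Q0 runs 1, rem=0, completes. Q0=[P2] Q1=[P1,P5] Q2=[]
t=40-41: P2@Q0 runs 1, rem=2, I/O yield, promote→Q0. Q0=[P2] Q1=[P1,P5] Q2=[]
t=41-42: P2@Q0 runs 1, rem=1, I/O yield, promote→Q0. Q0=[P2] Q1=[P1,P5] Q2=[]
t=42-43: P2@Q0 runs 1, rem=0, completes. Q0=[] Q1=[P1,P5] Q2=[]
t=43-48: P1@Q1 runs 5, rem=1, quantum used, demote→Q2. Q0=[] Q1=[P5] Q2=[P1]
t=48-53: P5@Q1 runs 5, rem=0, completes. Q0=[] Q1=[] Q2=[P1]
t=53-54: P1@Q2 runs 1, rem=0, completes. Q0=[] Q1=[] Q2=[]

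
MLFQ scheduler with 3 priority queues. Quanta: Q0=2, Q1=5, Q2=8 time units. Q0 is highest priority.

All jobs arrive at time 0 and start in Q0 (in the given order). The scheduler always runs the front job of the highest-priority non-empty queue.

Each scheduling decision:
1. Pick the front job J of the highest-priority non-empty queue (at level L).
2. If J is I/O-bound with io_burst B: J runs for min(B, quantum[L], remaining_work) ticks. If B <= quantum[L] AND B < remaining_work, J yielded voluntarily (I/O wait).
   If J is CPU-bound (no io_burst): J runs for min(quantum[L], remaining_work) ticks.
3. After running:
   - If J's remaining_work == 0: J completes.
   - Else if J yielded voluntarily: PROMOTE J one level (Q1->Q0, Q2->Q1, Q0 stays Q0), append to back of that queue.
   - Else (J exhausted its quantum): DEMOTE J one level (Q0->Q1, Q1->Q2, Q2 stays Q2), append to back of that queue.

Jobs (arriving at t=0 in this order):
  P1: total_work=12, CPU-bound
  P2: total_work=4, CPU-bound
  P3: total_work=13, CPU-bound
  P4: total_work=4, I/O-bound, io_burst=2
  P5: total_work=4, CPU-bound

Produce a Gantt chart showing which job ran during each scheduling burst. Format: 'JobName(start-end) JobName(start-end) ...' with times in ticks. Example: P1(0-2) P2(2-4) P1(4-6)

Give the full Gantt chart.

Answer: P1(0-2) P2(2-4) P3(4-6) P4(6-8) P5(8-10) P4(10-12) P1(12-17) P2(17-19) P3(19-24) P5(24-26) P1(26-31) P3(31-37)

Derivation:
t=0-2: P1@Q0 runs 2, rem=10, quantum used, demote→Q1. Q0=[P2,P3,P4,P5] Q1=[P1] Q2=[]
t=2-4: P2@Q0 runs 2, rem=2, quantum used, demote→Q1. Q0=[P3,P4,P5] Q1=[P1,P2] Q2=[]
t=4-6: P3@Q0 runs 2, rem=11, quantum used, demote→Q1. Q0=[P4,P5] Q1=[P1,P2,P3] Q2=[]
t=6-8: P4@Q0 runs 2, rem=2, I/O yield, promote→Q0. Q0=[P5,P4] Q1=[P1,P2,P3] Q2=[]
t=8-10: P5@Q0 runs 2, rem=2, quantum used, demote→Q1. Q0=[P4] Q1=[P1,P2,P3,P5] Q2=[]
t=10-12: P4@Q0 runs 2, rem=0, completes. Q0=[] Q1=[P1,P2,P3,P5] Q2=[]
t=12-17: P1@Q1 runs 5, rem=5, quantum used, demote→Q2. Q0=[] Q1=[P2,P3,P5] Q2=[P1]
t=17-19: P2@Q1 runs 2, rem=0, completes. Q0=[] Q1=[P3,P5] Q2=[P1]
t=19-24: P3@Q1 runs 5, rem=6, quantum used, demote→Q2. Q0=[] Q1=[P5] Q2=[P1,P3]
t=24-26: P5@Q1 runs 2, rem=0, completes. Q0=[] Q1=[] Q2=[P1,P3]
t=26-31: P1@Q2 runs 5, rem=0, completes. Q0=[] Q1=[] Q2=[P3]
t=31-37: P3@Q2 runs 6, rem=0, completes. Q0=[] Q1=[] Q2=[]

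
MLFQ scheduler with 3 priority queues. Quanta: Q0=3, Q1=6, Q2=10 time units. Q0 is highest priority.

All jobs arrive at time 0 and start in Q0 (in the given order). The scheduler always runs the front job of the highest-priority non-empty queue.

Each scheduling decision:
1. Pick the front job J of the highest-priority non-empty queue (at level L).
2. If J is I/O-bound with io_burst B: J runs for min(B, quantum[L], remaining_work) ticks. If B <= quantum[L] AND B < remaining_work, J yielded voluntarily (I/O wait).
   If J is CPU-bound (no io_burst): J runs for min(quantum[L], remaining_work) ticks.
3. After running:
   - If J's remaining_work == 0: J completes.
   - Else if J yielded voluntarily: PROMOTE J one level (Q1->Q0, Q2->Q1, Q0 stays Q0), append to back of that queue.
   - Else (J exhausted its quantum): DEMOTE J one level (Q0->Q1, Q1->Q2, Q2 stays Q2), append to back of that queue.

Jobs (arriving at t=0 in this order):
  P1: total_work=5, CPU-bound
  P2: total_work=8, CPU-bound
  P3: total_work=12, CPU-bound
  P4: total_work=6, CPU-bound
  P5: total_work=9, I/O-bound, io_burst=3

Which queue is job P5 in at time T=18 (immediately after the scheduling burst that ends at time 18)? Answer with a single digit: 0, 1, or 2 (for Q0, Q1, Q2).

Answer: 0

Derivation:
t=0-3: P1@Q0 runs 3, rem=2, quantum used, demote→Q1. Q0=[P2,P3,P4,P5] Q1=[P1] Q2=[]
t=3-6: P2@Q0 runs 3, rem=5, quantum used, demote→Q1. Q0=[P3,P4,P5] Q1=[P1,P2] Q2=[]
t=6-9: P3@Q0 runs 3, rem=9, quantum used, demote→Q1. Q0=[P4,P5] Q1=[P1,P2,P3] Q2=[]
t=9-12: P4@Q0 runs 3, rem=3, quantum used, demote→Q1. Q0=[P5] Q1=[P1,P2,P3,P4] Q2=[]
t=12-15: P5@Q0 runs 3, rem=6, I/O yield, promote→Q0. Q0=[P5] Q1=[P1,P2,P3,P4] Q2=[]
t=15-18: P5@Q0 runs 3, rem=3, I/O yield, promote→Q0. Q0=[P5] Q1=[P1,P2,P3,P4] Q2=[]
t=18-21: P5@Q0 runs 3, rem=0, completes. Q0=[] Q1=[P1,P2,P3,P4] Q2=[]
t=21-23: P1@Q1 runs 2, rem=0, completes. Q0=[] Q1=[P2,P3,P4] Q2=[]
t=23-28: P2@Q1 runs 5, rem=0, completes. Q0=[] Q1=[P3,P4] Q2=[]
t=28-34: P3@Q1 runs 6, rem=3, quantum used, demote→Q2. Q0=[] Q1=[P4] Q2=[P3]
t=34-37: P4@Q1 runs 3, rem=0, completes. Q0=[] Q1=[] Q2=[P3]
t=37-40: P3@Q2 runs 3, rem=0, completes. Q0=[] Q1=[] Q2=[]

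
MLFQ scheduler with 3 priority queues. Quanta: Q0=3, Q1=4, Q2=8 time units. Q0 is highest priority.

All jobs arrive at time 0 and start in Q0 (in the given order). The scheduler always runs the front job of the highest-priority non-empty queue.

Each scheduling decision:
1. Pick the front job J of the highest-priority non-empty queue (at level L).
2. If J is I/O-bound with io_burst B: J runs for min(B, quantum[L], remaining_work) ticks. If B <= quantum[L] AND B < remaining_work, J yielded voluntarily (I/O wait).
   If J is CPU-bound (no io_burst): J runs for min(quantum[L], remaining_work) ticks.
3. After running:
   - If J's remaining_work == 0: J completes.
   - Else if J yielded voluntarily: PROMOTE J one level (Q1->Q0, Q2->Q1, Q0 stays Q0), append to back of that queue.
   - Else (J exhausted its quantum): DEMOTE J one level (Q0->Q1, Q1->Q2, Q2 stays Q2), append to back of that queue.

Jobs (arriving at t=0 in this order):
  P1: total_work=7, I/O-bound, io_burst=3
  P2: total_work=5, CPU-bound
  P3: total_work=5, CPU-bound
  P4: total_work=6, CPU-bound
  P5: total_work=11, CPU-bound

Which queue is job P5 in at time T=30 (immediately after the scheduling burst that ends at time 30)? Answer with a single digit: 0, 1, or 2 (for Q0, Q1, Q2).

Answer: 2

Derivation:
t=0-3: P1@Q0 runs 3, rem=4, I/O yield, promote→Q0. Q0=[P2,P3,P4,P5,P1] Q1=[] Q2=[]
t=3-6: P2@Q0 runs 3, rem=2, quantum used, demote→Q1. Q0=[P3,P4,P5,P1] Q1=[P2] Q2=[]
t=6-9: P3@Q0 runs 3, rem=2, quantum used, demote→Q1. Q0=[P4,P5,P1] Q1=[P2,P3] Q2=[]
t=9-12: P4@Q0 runs 3, rem=3, quantum used, demote→Q1. Q0=[P5,P1] Q1=[P2,P3,P4] Q2=[]
t=12-15: P5@Q0 runs 3, rem=8, quantum used, demote→Q1. Q0=[P1] Q1=[P2,P3,P4,P5] Q2=[]
t=15-18: P1@Q0 runs 3, rem=1, I/O yield, promote→Q0. Q0=[P1] Q1=[P2,P3,P4,P5] Q2=[]
t=18-19: P1@Q0 runs 1, rem=0, completes. Q0=[] Q1=[P2,P3,P4,P5] Q2=[]
t=19-21: P2@Q1 runs 2, rem=0, completes. Q0=[] Q1=[P3,P4,P5] Q2=[]
t=21-23: P3@Q1 runs 2, rem=0, completes. Q0=[] Q1=[P4,P5] Q2=[]
t=23-26: P4@Q1 runs 3, rem=0, completes. Q0=[] Q1=[P5] Q2=[]
t=26-30: P5@Q1 runs 4, rem=4, quantum used, demote→Q2. Q0=[] Q1=[] Q2=[P5]
t=30-34: P5@Q2 runs 4, rem=0, completes. Q0=[] Q1=[] Q2=[]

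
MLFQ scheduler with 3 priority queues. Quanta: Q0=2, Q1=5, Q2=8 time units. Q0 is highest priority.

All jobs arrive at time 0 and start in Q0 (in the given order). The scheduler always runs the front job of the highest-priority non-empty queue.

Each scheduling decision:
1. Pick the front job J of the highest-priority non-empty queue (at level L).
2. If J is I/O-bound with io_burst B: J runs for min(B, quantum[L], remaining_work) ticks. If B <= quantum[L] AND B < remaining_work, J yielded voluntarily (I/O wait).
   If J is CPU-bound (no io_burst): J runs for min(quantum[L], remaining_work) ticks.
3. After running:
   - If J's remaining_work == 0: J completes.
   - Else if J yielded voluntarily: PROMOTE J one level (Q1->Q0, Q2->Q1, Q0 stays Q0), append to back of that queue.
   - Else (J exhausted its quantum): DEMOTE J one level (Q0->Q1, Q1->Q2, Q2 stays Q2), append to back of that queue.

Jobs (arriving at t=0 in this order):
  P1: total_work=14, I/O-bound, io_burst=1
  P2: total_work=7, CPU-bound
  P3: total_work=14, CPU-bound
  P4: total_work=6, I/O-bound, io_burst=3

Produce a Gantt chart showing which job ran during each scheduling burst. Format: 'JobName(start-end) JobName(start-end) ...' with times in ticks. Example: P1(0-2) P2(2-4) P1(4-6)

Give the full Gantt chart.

t=0-1: P1@Q0 runs 1, rem=13, I/O yield, promote→Q0. Q0=[P2,P3,P4,P1] Q1=[] Q2=[]
t=1-3: P2@Q0 runs 2, rem=5, quantum used, demote→Q1. Q0=[P3,P4,P1] Q1=[P2] Q2=[]
t=3-5: P3@Q0 runs 2, rem=12, quantum used, demote→Q1. Q0=[P4,P1] Q1=[P2,P3] Q2=[]
t=5-7: P4@Q0 runs 2, rem=4, quantum used, demote→Q1. Q0=[P1] Q1=[P2,P3,P4] Q2=[]
t=7-8: P1@Q0 runs 1, rem=12, I/O yield, promote→Q0. Q0=[P1] Q1=[P2,P3,P4] Q2=[]
t=8-9: P1@Q0 runs 1, rem=11, I/O yield, promote→Q0. Q0=[P1] Q1=[P2,P3,P4] Q2=[]
t=9-10: P1@Q0 runs 1, rem=10, I/O yield, promote→Q0. Q0=[P1] Q1=[P2,P3,P4] Q2=[]
t=10-11: P1@Q0 runs 1, rem=9, I/O yield, promote→Q0. Q0=[P1] Q1=[P2,P3,P4] Q2=[]
t=11-12: P1@Q0 runs 1, rem=8, I/O yield, promote→Q0. Q0=[P1] Q1=[P2,P3,P4] Q2=[]
t=12-13: P1@Q0 runs 1, rem=7, I/O yield, promote→Q0. Q0=[P1] Q1=[P2,P3,P4] Q2=[]
t=13-14: P1@Q0 runs 1, rem=6, I/O yield, promote→Q0. Q0=[P1] Q1=[P2,P3,P4] Q2=[]
t=14-15: P1@Q0 runs 1, rem=5, I/O yield, promote→Q0. Q0=[P1] Q1=[P2,P3,P4] Q2=[]
t=15-16: P1@Q0 runs 1, rem=4, I/O yield, promote→Q0. Q0=[P1] Q1=[P2,P3,P4] Q2=[]
t=16-17: P1@Q0 runs 1, rem=3, I/O yield, promote→Q0. Q0=[P1] Q1=[P2,P3,P4] Q2=[]
t=17-18: P1@Q0 runs 1, rem=2, I/O yield, promote→Q0. Q0=[P1] Q1=[P2,P3,P4] Q2=[]
t=18-19: P1@Q0 runs 1, rem=1, I/O yield, promote→Q0. Q0=[P1] Q1=[P2,P3,P4] Q2=[]
t=19-20: P1@Q0 runs 1, rem=0, completes. Q0=[] Q1=[P2,P3,P4] Q2=[]
t=20-25: P2@Q1 runs 5, rem=0, completes. Q0=[] Q1=[P3,P4] Q2=[]
t=25-30: P3@Q1 runs 5, rem=7, quantum used, demote→Q2. Q0=[] Q1=[P4] Q2=[P3]
t=30-33: P4@Q1 runs 3, rem=1, I/O yield, promote→Q0. Q0=[P4] Q1=[] Q2=[P3]
t=33-34: P4@Q0 runs 1, rem=0, completes. Q0=[] Q1=[] Q2=[P3]
t=34-41: P3@Q2 runs 7, rem=0, completes. Q0=[] Q1=[] Q2=[]

Answer: P1(0-1) P2(1-3) P3(3-5) P4(5-7) P1(7-8) P1(8-9) P1(9-10) P1(10-11) P1(11-12) P1(12-13) P1(13-14) P1(14-15) P1(15-16) P1(16-17) P1(17-18) P1(18-19) P1(19-20) P2(20-25) P3(25-30) P4(30-33) P4(33-34) P3(34-41)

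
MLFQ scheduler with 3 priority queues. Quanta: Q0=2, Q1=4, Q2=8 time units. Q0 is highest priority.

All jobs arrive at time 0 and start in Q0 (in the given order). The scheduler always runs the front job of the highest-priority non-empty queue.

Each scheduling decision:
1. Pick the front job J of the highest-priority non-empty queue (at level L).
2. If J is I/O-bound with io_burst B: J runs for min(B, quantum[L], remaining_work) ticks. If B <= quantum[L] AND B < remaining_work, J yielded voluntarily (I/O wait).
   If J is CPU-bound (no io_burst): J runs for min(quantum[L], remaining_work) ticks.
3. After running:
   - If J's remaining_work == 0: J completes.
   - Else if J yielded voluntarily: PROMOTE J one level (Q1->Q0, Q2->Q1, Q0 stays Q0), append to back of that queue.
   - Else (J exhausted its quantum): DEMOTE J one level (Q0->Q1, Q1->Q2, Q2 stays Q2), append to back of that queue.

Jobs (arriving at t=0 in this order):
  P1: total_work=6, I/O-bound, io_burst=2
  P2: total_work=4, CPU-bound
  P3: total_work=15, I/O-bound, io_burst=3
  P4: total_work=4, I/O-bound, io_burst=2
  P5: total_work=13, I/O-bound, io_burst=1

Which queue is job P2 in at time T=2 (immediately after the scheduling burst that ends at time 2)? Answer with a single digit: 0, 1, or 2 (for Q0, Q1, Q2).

Answer: 0

Derivation:
t=0-2: P1@Q0 runs 2, rem=4, I/O yield, promote→Q0. Q0=[P2,P3,P4,P5,P1] Q1=[] Q2=[]
t=2-4: P2@Q0 runs 2, rem=2, quantum used, demote→Q1. Q0=[P3,P4,P5,P1] Q1=[P2] Q2=[]
t=4-6: P3@Q0 runs 2, rem=13, quantum used, demote→Q1. Q0=[P4,P5,P1] Q1=[P2,P3] Q2=[]
t=6-8: P4@Q0 runs 2, rem=2, I/O yield, promote→Q0. Q0=[P5,P1,P4] Q1=[P2,P3] Q2=[]
t=8-9: P5@Q0 runs 1, rem=12, I/O yield, promote→Q0. Q0=[P1,P4,P5] Q1=[P2,P3] Q2=[]
t=9-11: P1@Q0 runs 2, rem=2, I/O yield, promote→Q0. Q0=[P4,P5,P1] Q1=[P2,P3] Q2=[]
t=11-13: P4@Q0 runs 2, rem=0, completes. Q0=[P5,P1] Q1=[P2,P3] Q2=[]
t=13-14: P5@Q0 runs 1, rem=11, I/O yield, promote→Q0. Q0=[P1,P5] Q1=[P2,P3] Q2=[]
t=14-16: P1@Q0 runs 2, rem=0, completes. Q0=[P5] Q1=[P2,P3] Q2=[]
t=16-17: P5@Q0 runs 1, rem=10, I/O yield, promote→Q0. Q0=[P5] Q1=[P2,P3] Q2=[]
t=17-18: P5@Q0 runs 1, rem=9, I/O yield, promote→Q0. Q0=[P5] Q1=[P2,P3] Q2=[]
t=18-19: P5@Q0 runs 1, rem=8, I/O yield, promote→Q0. Q0=[P5] Q1=[P2,P3] Q2=[]
t=19-20: P5@Q0 runs 1, rem=7, I/O yield, promote→Q0. Q0=[P5] Q1=[P2,P3] Q2=[]
t=20-21: P5@Q0 runs 1, rem=6, I/O yield, promote→Q0. Q0=[P5] Q1=[P2,P3] Q2=[]
t=21-22: P5@Q0 runs 1, rem=5, I/O yield, promote→Q0. Q0=[P5] Q1=[P2,P3] Q2=[]
t=22-23: P5@Q0 runs 1, rem=4, I/O yield, promote→Q0. Q0=[P5] Q1=[P2,P3] Q2=[]
t=23-24: P5@Q0 runs 1, rem=3, I/O yield, promote→Q0. Q0=[P5] Q1=[P2,P3] Q2=[]
t=24-25: P5@Q0 runs 1, rem=2, I/O yield, promote→Q0. Q0=[P5] Q1=[P2,P3] Q2=[]
t=25-26: P5@Q0 runs 1, rem=1, I/O yield, promote→Q0. Q0=[P5] Q1=[P2,P3] Q2=[]
t=26-27: P5@Q0 runs 1, rem=0, completes. Q0=[] Q1=[P2,P3] Q2=[]
t=27-29: P2@Q1 runs 2, rem=0, completes. Q0=[] Q1=[P3] Q2=[]
t=29-32: P3@Q1 runs 3, rem=10, I/O yield, promote→Q0. Q0=[P3] Q1=[] Q2=[]
t=32-34: P3@Q0 runs 2, rem=8, quantum used, demote→Q1. Q0=[] Q1=[P3] Q2=[]
t=34-37: P3@Q1 runs 3, rem=5, I/O yield, promote→Q0. Q0=[P3] Q1=[] Q2=[]
t=37-39: P3@Q0 runs 2, rem=3, quantum used, demote→Q1. Q0=[] Q1=[P3] Q2=[]
t=39-42: P3@Q1 runs 3, rem=0, completes. Q0=[] Q1=[] Q2=[]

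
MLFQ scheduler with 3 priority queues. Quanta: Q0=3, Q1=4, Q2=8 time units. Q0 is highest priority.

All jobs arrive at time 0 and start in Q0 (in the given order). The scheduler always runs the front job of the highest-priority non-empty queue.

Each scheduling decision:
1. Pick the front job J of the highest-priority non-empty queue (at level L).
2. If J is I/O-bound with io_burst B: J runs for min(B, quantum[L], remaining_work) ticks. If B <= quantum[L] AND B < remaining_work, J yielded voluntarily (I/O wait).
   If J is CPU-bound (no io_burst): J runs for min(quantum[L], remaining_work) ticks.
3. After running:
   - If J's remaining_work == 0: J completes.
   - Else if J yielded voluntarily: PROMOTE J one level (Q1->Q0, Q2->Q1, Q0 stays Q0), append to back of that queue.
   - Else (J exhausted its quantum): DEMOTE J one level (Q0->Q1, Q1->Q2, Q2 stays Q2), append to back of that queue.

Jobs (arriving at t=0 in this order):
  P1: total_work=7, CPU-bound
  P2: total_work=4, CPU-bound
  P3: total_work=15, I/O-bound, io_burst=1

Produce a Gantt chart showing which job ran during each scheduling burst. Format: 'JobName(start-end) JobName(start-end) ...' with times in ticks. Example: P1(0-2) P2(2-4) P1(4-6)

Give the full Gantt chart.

Answer: P1(0-3) P2(3-6) P3(6-7) P3(7-8) P3(8-9) P3(9-10) P3(10-11) P3(11-12) P3(12-13) P3(13-14) P3(14-15) P3(15-16) P3(16-17) P3(17-18) P3(18-19) P3(19-20) P3(20-21) P1(21-25) P2(25-26)

Derivation:
t=0-3: P1@Q0 runs 3, rem=4, quantum used, demote→Q1. Q0=[P2,P3] Q1=[P1] Q2=[]
t=3-6: P2@Q0 runs 3, rem=1, quantum used, demote→Q1. Q0=[P3] Q1=[P1,P2] Q2=[]
t=6-7: P3@Q0 runs 1, rem=14, I/O yield, promote→Q0. Q0=[P3] Q1=[P1,P2] Q2=[]
t=7-8: P3@Q0 runs 1, rem=13, I/O yield, promote→Q0. Q0=[P3] Q1=[P1,P2] Q2=[]
t=8-9: P3@Q0 runs 1, rem=12, I/O yield, promote→Q0. Q0=[P3] Q1=[P1,P2] Q2=[]
t=9-10: P3@Q0 runs 1, rem=11, I/O yield, promote→Q0. Q0=[P3] Q1=[P1,P2] Q2=[]
t=10-11: P3@Q0 runs 1, rem=10, I/O yield, promote→Q0. Q0=[P3] Q1=[P1,P2] Q2=[]
t=11-12: P3@Q0 runs 1, rem=9, I/O yield, promote→Q0. Q0=[P3] Q1=[P1,P2] Q2=[]
t=12-13: P3@Q0 runs 1, rem=8, I/O yield, promote→Q0. Q0=[P3] Q1=[P1,P2] Q2=[]
t=13-14: P3@Q0 runs 1, rem=7, I/O yield, promote→Q0. Q0=[P3] Q1=[P1,P2] Q2=[]
t=14-15: P3@Q0 runs 1, rem=6, I/O yield, promote→Q0. Q0=[P3] Q1=[P1,P2] Q2=[]
t=15-16: P3@Q0 runs 1, rem=5, I/O yield, promote→Q0. Q0=[P3] Q1=[P1,P2] Q2=[]
t=16-17: P3@Q0 runs 1, rem=4, I/O yield, promote→Q0. Q0=[P3] Q1=[P1,P2] Q2=[]
t=17-18: P3@Q0 runs 1, rem=3, I/O yield, promote→Q0. Q0=[P3] Q1=[P1,P2] Q2=[]
t=18-19: P3@Q0 runs 1, rem=2, I/O yield, promote→Q0. Q0=[P3] Q1=[P1,P2] Q2=[]
t=19-20: P3@Q0 runs 1, rem=1, I/O yield, promote→Q0. Q0=[P3] Q1=[P1,P2] Q2=[]
t=20-21: P3@Q0 runs 1, rem=0, completes. Q0=[] Q1=[P1,P2] Q2=[]
t=21-25: P1@Q1 runs 4, rem=0, completes. Q0=[] Q1=[P2] Q2=[]
t=25-26: P2@Q1 runs 1, rem=0, completes. Q0=[] Q1=[] Q2=[]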